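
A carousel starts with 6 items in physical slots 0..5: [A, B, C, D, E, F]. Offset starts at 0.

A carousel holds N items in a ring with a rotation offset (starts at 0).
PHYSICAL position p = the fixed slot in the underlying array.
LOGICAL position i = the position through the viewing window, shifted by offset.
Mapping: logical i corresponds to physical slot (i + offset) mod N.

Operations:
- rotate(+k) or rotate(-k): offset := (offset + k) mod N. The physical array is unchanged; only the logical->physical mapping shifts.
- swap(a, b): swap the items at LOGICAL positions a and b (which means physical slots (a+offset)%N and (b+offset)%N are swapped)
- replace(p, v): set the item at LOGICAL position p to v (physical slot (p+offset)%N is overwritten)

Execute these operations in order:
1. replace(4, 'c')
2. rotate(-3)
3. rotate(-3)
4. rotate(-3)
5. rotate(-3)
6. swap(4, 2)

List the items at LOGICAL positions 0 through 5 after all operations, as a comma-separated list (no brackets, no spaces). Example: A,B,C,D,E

Answer: A,B,c,D,C,F

Derivation:
After op 1 (replace(4, 'c')): offset=0, physical=[A,B,C,D,c,F], logical=[A,B,C,D,c,F]
After op 2 (rotate(-3)): offset=3, physical=[A,B,C,D,c,F], logical=[D,c,F,A,B,C]
After op 3 (rotate(-3)): offset=0, physical=[A,B,C,D,c,F], logical=[A,B,C,D,c,F]
After op 4 (rotate(-3)): offset=3, physical=[A,B,C,D,c,F], logical=[D,c,F,A,B,C]
After op 5 (rotate(-3)): offset=0, physical=[A,B,C,D,c,F], logical=[A,B,C,D,c,F]
After op 6 (swap(4, 2)): offset=0, physical=[A,B,c,D,C,F], logical=[A,B,c,D,C,F]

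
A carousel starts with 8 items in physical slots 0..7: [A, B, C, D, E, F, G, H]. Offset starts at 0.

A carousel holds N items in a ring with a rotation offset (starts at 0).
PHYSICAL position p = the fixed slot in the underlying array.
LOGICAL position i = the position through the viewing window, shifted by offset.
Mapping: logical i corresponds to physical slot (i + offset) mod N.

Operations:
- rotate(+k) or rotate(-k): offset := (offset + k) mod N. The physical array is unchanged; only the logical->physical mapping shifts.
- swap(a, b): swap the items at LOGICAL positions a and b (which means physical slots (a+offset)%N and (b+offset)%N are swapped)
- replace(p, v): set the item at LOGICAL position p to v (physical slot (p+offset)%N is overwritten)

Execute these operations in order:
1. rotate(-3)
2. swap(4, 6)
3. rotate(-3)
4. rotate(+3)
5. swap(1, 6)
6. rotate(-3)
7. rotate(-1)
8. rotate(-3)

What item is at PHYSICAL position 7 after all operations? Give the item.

Answer: H

Derivation:
After op 1 (rotate(-3)): offset=5, physical=[A,B,C,D,E,F,G,H], logical=[F,G,H,A,B,C,D,E]
After op 2 (swap(4, 6)): offset=5, physical=[A,D,C,B,E,F,G,H], logical=[F,G,H,A,D,C,B,E]
After op 3 (rotate(-3)): offset=2, physical=[A,D,C,B,E,F,G,H], logical=[C,B,E,F,G,H,A,D]
After op 4 (rotate(+3)): offset=5, physical=[A,D,C,B,E,F,G,H], logical=[F,G,H,A,D,C,B,E]
After op 5 (swap(1, 6)): offset=5, physical=[A,D,C,G,E,F,B,H], logical=[F,B,H,A,D,C,G,E]
After op 6 (rotate(-3)): offset=2, physical=[A,D,C,G,E,F,B,H], logical=[C,G,E,F,B,H,A,D]
After op 7 (rotate(-1)): offset=1, physical=[A,D,C,G,E,F,B,H], logical=[D,C,G,E,F,B,H,A]
After op 8 (rotate(-3)): offset=6, physical=[A,D,C,G,E,F,B,H], logical=[B,H,A,D,C,G,E,F]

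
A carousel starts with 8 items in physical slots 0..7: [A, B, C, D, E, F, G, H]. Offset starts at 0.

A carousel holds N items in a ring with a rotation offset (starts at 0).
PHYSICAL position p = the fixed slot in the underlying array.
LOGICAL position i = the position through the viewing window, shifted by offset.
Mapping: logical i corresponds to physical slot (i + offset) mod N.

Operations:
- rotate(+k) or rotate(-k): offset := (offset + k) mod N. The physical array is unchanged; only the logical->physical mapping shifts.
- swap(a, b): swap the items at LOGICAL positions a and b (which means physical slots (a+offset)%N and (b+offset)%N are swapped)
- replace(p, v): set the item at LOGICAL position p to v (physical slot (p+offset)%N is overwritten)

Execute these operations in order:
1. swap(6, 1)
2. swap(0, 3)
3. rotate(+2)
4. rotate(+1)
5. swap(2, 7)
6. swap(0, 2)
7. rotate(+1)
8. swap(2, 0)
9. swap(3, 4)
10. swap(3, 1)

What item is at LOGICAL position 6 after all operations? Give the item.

Answer: F

Derivation:
After op 1 (swap(6, 1)): offset=0, physical=[A,G,C,D,E,F,B,H], logical=[A,G,C,D,E,F,B,H]
After op 2 (swap(0, 3)): offset=0, physical=[D,G,C,A,E,F,B,H], logical=[D,G,C,A,E,F,B,H]
After op 3 (rotate(+2)): offset=2, physical=[D,G,C,A,E,F,B,H], logical=[C,A,E,F,B,H,D,G]
After op 4 (rotate(+1)): offset=3, physical=[D,G,C,A,E,F,B,H], logical=[A,E,F,B,H,D,G,C]
After op 5 (swap(2, 7)): offset=3, physical=[D,G,F,A,E,C,B,H], logical=[A,E,C,B,H,D,G,F]
After op 6 (swap(0, 2)): offset=3, physical=[D,G,F,C,E,A,B,H], logical=[C,E,A,B,H,D,G,F]
After op 7 (rotate(+1)): offset=4, physical=[D,G,F,C,E,A,B,H], logical=[E,A,B,H,D,G,F,C]
After op 8 (swap(2, 0)): offset=4, physical=[D,G,F,C,B,A,E,H], logical=[B,A,E,H,D,G,F,C]
After op 9 (swap(3, 4)): offset=4, physical=[H,G,F,C,B,A,E,D], logical=[B,A,E,D,H,G,F,C]
After op 10 (swap(3, 1)): offset=4, physical=[H,G,F,C,B,D,E,A], logical=[B,D,E,A,H,G,F,C]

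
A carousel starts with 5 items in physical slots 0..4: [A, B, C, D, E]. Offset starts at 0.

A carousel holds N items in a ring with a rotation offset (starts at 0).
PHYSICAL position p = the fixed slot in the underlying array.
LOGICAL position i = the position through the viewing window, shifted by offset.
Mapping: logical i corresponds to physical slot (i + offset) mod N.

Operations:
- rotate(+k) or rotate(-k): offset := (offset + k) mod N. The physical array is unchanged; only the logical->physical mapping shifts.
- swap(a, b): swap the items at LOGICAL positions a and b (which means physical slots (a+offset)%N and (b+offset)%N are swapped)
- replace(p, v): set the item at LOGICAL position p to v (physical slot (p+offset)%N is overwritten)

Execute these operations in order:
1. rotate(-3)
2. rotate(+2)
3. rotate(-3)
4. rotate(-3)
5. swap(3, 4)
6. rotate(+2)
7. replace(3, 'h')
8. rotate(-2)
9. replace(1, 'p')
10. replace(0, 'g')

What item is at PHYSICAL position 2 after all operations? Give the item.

Answer: B

Derivation:
After op 1 (rotate(-3)): offset=2, physical=[A,B,C,D,E], logical=[C,D,E,A,B]
After op 2 (rotate(+2)): offset=4, physical=[A,B,C,D,E], logical=[E,A,B,C,D]
After op 3 (rotate(-3)): offset=1, physical=[A,B,C,D,E], logical=[B,C,D,E,A]
After op 4 (rotate(-3)): offset=3, physical=[A,B,C,D,E], logical=[D,E,A,B,C]
After op 5 (swap(3, 4)): offset=3, physical=[A,C,B,D,E], logical=[D,E,A,C,B]
After op 6 (rotate(+2)): offset=0, physical=[A,C,B,D,E], logical=[A,C,B,D,E]
After op 7 (replace(3, 'h')): offset=0, physical=[A,C,B,h,E], logical=[A,C,B,h,E]
After op 8 (rotate(-2)): offset=3, physical=[A,C,B,h,E], logical=[h,E,A,C,B]
After op 9 (replace(1, 'p')): offset=3, physical=[A,C,B,h,p], logical=[h,p,A,C,B]
After op 10 (replace(0, 'g')): offset=3, physical=[A,C,B,g,p], logical=[g,p,A,C,B]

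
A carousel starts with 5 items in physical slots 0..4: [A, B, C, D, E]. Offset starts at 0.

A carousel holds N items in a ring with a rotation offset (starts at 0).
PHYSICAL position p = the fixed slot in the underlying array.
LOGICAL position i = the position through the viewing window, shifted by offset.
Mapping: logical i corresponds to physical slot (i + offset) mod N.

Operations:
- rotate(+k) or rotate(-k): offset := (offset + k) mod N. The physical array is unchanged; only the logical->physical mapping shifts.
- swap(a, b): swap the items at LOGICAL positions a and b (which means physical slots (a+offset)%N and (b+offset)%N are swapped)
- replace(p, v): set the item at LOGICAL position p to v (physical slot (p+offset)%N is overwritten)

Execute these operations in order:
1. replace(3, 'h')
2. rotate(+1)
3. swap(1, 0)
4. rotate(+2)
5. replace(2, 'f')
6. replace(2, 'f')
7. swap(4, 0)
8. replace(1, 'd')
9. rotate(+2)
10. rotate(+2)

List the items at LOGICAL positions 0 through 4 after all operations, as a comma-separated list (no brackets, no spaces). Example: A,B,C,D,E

After op 1 (replace(3, 'h')): offset=0, physical=[A,B,C,h,E], logical=[A,B,C,h,E]
After op 2 (rotate(+1)): offset=1, physical=[A,B,C,h,E], logical=[B,C,h,E,A]
After op 3 (swap(1, 0)): offset=1, physical=[A,C,B,h,E], logical=[C,B,h,E,A]
After op 4 (rotate(+2)): offset=3, physical=[A,C,B,h,E], logical=[h,E,A,C,B]
After op 5 (replace(2, 'f')): offset=3, physical=[f,C,B,h,E], logical=[h,E,f,C,B]
After op 6 (replace(2, 'f')): offset=3, physical=[f,C,B,h,E], logical=[h,E,f,C,B]
After op 7 (swap(4, 0)): offset=3, physical=[f,C,h,B,E], logical=[B,E,f,C,h]
After op 8 (replace(1, 'd')): offset=3, physical=[f,C,h,B,d], logical=[B,d,f,C,h]
After op 9 (rotate(+2)): offset=0, physical=[f,C,h,B,d], logical=[f,C,h,B,d]
After op 10 (rotate(+2)): offset=2, physical=[f,C,h,B,d], logical=[h,B,d,f,C]

Answer: h,B,d,f,C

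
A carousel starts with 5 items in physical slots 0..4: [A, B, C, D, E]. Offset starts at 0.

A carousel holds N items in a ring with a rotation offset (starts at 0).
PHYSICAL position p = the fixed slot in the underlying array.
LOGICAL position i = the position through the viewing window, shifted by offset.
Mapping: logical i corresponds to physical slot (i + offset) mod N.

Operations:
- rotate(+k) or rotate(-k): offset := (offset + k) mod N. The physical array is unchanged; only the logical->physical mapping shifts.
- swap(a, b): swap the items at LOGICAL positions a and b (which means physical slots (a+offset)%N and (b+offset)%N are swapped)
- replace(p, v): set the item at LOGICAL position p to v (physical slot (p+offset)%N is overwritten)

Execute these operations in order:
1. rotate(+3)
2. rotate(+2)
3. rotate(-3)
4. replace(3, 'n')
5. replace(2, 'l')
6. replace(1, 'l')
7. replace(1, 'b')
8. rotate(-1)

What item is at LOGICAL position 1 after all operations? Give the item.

Answer: C

Derivation:
After op 1 (rotate(+3)): offset=3, physical=[A,B,C,D,E], logical=[D,E,A,B,C]
After op 2 (rotate(+2)): offset=0, physical=[A,B,C,D,E], logical=[A,B,C,D,E]
After op 3 (rotate(-3)): offset=2, physical=[A,B,C,D,E], logical=[C,D,E,A,B]
After op 4 (replace(3, 'n')): offset=2, physical=[n,B,C,D,E], logical=[C,D,E,n,B]
After op 5 (replace(2, 'l')): offset=2, physical=[n,B,C,D,l], logical=[C,D,l,n,B]
After op 6 (replace(1, 'l')): offset=2, physical=[n,B,C,l,l], logical=[C,l,l,n,B]
After op 7 (replace(1, 'b')): offset=2, physical=[n,B,C,b,l], logical=[C,b,l,n,B]
After op 8 (rotate(-1)): offset=1, physical=[n,B,C,b,l], logical=[B,C,b,l,n]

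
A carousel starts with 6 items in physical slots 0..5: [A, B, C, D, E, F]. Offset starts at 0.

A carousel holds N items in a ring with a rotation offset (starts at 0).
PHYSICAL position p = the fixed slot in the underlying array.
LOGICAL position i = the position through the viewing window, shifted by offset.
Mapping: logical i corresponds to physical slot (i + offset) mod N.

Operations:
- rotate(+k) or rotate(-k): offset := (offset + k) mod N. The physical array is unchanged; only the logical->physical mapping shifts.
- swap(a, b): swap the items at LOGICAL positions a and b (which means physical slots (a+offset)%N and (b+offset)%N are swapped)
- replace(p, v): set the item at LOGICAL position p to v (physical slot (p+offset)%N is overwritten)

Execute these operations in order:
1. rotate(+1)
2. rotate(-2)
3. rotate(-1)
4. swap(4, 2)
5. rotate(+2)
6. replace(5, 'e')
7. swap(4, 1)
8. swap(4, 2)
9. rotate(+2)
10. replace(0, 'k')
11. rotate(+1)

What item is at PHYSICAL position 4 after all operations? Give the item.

Answer: A

Derivation:
After op 1 (rotate(+1)): offset=1, physical=[A,B,C,D,E,F], logical=[B,C,D,E,F,A]
After op 2 (rotate(-2)): offset=5, physical=[A,B,C,D,E,F], logical=[F,A,B,C,D,E]
After op 3 (rotate(-1)): offset=4, physical=[A,B,C,D,E,F], logical=[E,F,A,B,C,D]
After op 4 (swap(4, 2)): offset=4, physical=[C,B,A,D,E,F], logical=[E,F,C,B,A,D]
After op 5 (rotate(+2)): offset=0, physical=[C,B,A,D,E,F], logical=[C,B,A,D,E,F]
After op 6 (replace(5, 'e')): offset=0, physical=[C,B,A,D,E,e], logical=[C,B,A,D,E,e]
After op 7 (swap(4, 1)): offset=0, physical=[C,E,A,D,B,e], logical=[C,E,A,D,B,e]
After op 8 (swap(4, 2)): offset=0, physical=[C,E,B,D,A,e], logical=[C,E,B,D,A,e]
After op 9 (rotate(+2)): offset=2, physical=[C,E,B,D,A,e], logical=[B,D,A,e,C,E]
After op 10 (replace(0, 'k')): offset=2, physical=[C,E,k,D,A,e], logical=[k,D,A,e,C,E]
After op 11 (rotate(+1)): offset=3, physical=[C,E,k,D,A,e], logical=[D,A,e,C,E,k]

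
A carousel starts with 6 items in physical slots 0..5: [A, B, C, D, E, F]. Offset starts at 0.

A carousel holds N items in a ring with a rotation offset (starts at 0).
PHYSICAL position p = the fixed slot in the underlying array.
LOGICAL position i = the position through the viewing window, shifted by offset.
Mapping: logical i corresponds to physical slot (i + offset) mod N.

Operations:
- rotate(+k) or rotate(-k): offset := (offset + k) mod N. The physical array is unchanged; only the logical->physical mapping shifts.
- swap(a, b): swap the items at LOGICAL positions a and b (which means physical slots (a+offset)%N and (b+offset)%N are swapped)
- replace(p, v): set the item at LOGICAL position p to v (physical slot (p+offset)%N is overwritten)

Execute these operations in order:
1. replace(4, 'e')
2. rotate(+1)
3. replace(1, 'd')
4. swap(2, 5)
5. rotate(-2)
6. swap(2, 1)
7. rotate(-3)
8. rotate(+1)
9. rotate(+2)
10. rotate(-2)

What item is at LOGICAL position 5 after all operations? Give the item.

After op 1 (replace(4, 'e')): offset=0, physical=[A,B,C,D,e,F], logical=[A,B,C,D,e,F]
After op 2 (rotate(+1)): offset=1, physical=[A,B,C,D,e,F], logical=[B,C,D,e,F,A]
After op 3 (replace(1, 'd')): offset=1, physical=[A,B,d,D,e,F], logical=[B,d,D,e,F,A]
After op 4 (swap(2, 5)): offset=1, physical=[D,B,d,A,e,F], logical=[B,d,A,e,F,D]
After op 5 (rotate(-2)): offset=5, physical=[D,B,d,A,e,F], logical=[F,D,B,d,A,e]
After op 6 (swap(2, 1)): offset=5, physical=[B,D,d,A,e,F], logical=[F,B,D,d,A,e]
After op 7 (rotate(-3)): offset=2, physical=[B,D,d,A,e,F], logical=[d,A,e,F,B,D]
After op 8 (rotate(+1)): offset=3, physical=[B,D,d,A,e,F], logical=[A,e,F,B,D,d]
After op 9 (rotate(+2)): offset=5, physical=[B,D,d,A,e,F], logical=[F,B,D,d,A,e]
After op 10 (rotate(-2)): offset=3, physical=[B,D,d,A,e,F], logical=[A,e,F,B,D,d]

Answer: d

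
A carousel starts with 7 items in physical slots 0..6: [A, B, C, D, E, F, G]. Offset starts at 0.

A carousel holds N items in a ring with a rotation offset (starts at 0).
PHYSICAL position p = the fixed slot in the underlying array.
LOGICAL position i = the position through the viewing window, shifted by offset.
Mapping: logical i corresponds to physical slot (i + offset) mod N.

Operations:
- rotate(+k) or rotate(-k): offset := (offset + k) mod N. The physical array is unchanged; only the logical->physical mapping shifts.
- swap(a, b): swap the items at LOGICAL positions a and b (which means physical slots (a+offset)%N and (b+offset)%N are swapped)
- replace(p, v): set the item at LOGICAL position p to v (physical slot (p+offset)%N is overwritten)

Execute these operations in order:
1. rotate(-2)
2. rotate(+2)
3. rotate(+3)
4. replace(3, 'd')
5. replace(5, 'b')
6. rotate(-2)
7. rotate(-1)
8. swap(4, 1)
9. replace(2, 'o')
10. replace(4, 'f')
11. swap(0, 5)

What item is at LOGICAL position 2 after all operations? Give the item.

After op 1 (rotate(-2)): offset=5, physical=[A,B,C,D,E,F,G], logical=[F,G,A,B,C,D,E]
After op 2 (rotate(+2)): offset=0, physical=[A,B,C,D,E,F,G], logical=[A,B,C,D,E,F,G]
After op 3 (rotate(+3)): offset=3, physical=[A,B,C,D,E,F,G], logical=[D,E,F,G,A,B,C]
After op 4 (replace(3, 'd')): offset=3, physical=[A,B,C,D,E,F,d], logical=[D,E,F,d,A,B,C]
After op 5 (replace(5, 'b')): offset=3, physical=[A,b,C,D,E,F,d], logical=[D,E,F,d,A,b,C]
After op 6 (rotate(-2)): offset=1, physical=[A,b,C,D,E,F,d], logical=[b,C,D,E,F,d,A]
After op 7 (rotate(-1)): offset=0, physical=[A,b,C,D,E,F,d], logical=[A,b,C,D,E,F,d]
After op 8 (swap(4, 1)): offset=0, physical=[A,E,C,D,b,F,d], logical=[A,E,C,D,b,F,d]
After op 9 (replace(2, 'o')): offset=0, physical=[A,E,o,D,b,F,d], logical=[A,E,o,D,b,F,d]
After op 10 (replace(4, 'f')): offset=0, physical=[A,E,o,D,f,F,d], logical=[A,E,o,D,f,F,d]
After op 11 (swap(0, 5)): offset=0, physical=[F,E,o,D,f,A,d], logical=[F,E,o,D,f,A,d]

Answer: o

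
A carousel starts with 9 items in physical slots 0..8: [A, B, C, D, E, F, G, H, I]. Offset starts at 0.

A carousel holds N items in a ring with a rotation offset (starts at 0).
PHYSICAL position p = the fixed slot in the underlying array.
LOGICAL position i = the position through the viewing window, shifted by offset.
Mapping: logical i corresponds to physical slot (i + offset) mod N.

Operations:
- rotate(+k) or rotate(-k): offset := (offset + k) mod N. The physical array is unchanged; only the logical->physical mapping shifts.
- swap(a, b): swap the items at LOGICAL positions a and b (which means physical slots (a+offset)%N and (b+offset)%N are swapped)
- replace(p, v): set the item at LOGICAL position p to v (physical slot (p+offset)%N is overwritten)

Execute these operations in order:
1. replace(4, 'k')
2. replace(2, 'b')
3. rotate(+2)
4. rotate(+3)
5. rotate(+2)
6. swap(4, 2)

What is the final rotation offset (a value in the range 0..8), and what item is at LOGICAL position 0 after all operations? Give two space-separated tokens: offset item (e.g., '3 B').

After op 1 (replace(4, 'k')): offset=0, physical=[A,B,C,D,k,F,G,H,I], logical=[A,B,C,D,k,F,G,H,I]
After op 2 (replace(2, 'b')): offset=0, physical=[A,B,b,D,k,F,G,H,I], logical=[A,B,b,D,k,F,G,H,I]
After op 3 (rotate(+2)): offset=2, physical=[A,B,b,D,k,F,G,H,I], logical=[b,D,k,F,G,H,I,A,B]
After op 4 (rotate(+3)): offset=5, physical=[A,B,b,D,k,F,G,H,I], logical=[F,G,H,I,A,B,b,D,k]
After op 5 (rotate(+2)): offset=7, physical=[A,B,b,D,k,F,G,H,I], logical=[H,I,A,B,b,D,k,F,G]
After op 6 (swap(4, 2)): offset=7, physical=[b,B,A,D,k,F,G,H,I], logical=[H,I,b,B,A,D,k,F,G]

Answer: 7 H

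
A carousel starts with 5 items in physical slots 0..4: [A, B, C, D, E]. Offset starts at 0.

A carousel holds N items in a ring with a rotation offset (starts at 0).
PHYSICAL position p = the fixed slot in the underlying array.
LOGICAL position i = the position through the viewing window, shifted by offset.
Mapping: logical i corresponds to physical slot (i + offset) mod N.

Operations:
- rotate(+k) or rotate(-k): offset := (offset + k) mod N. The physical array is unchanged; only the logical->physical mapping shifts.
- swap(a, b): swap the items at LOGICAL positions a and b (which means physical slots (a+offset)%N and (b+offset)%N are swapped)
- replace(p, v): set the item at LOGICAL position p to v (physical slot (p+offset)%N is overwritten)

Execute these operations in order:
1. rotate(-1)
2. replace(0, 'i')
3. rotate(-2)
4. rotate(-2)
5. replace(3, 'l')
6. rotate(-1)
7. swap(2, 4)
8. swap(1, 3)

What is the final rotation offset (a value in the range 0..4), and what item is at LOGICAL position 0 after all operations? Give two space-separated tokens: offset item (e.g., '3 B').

After op 1 (rotate(-1)): offset=4, physical=[A,B,C,D,E], logical=[E,A,B,C,D]
After op 2 (replace(0, 'i')): offset=4, physical=[A,B,C,D,i], logical=[i,A,B,C,D]
After op 3 (rotate(-2)): offset=2, physical=[A,B,C,D,i], logical=[C,D,i,A,B]
After op 4 (rotate(-2)): offset=0, physical=[A,B,C,D,i], logical=[A,B,C,D,i]
After op 5 (replace(3, 'l')): offset=0, physical=[A,B,C,l,i], logical=[A,B,C,l,i]
After op 6 (rotate(-1)): offset=4, physical=[A,B,C,l,i], logical=[i,A,B,C,l]
After op 7 (swap(2, 4)): offset=4, physical=[A,l,C,B,i], logical=[i,A,l,C,B]
After op 8 (swap(1, 3)): offset=4, physical=[C,l,A,B,i], logical=[i,C,l,A,B]

Answer: 4 i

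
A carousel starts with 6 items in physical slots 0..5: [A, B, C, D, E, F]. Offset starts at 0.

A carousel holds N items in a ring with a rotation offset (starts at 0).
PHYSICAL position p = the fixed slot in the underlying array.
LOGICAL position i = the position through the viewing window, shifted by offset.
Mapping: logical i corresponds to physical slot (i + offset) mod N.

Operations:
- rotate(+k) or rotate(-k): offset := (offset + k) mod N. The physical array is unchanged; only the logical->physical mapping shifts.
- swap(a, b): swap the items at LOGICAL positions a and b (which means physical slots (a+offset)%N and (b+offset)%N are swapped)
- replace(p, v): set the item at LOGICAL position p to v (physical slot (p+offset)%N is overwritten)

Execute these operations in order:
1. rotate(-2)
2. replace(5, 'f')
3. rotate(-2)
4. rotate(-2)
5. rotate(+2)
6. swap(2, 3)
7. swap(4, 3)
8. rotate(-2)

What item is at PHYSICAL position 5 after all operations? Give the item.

After op 1 (rotate(-2)): offset=4, physical=[A,B,C,D,E,F], logical=[E,F,A,B,C,D]
After op 2 (replace(5, 'f')): offset=4, physical=[A,B,C,f,E,F], logical=[E,F,A,B,C,f]
After op 3 (rotate(-2)): offset=2, physical=[A,B,C,f,E,F], logical=[C,f,E,F,A,B]
After op 4 (rotate(-2)): offset=0, physical=[A,B,C,f,E,F], logical=[A,B,C,f,E,F]
After op 5 (rotate(+2)): offset=2, physical=[A,B,C,f,E,F], logical=[C,f,E,F,A,B]
After op 6 (swap(2, 3)): offset=2, physical=[A,B,C,f,F,E], logical=[C,f,F,E,A,B]
After op 7 (swap(4, 3)): offset=2, physical=[E,B,C,f,F,A], logical=[C,f,F,A,E,B]
After op 8 (rotate(-2)): offset=0, physical=[E,B,C,f,F,A], logical=[E,B,C,f,F,A]

Answer: A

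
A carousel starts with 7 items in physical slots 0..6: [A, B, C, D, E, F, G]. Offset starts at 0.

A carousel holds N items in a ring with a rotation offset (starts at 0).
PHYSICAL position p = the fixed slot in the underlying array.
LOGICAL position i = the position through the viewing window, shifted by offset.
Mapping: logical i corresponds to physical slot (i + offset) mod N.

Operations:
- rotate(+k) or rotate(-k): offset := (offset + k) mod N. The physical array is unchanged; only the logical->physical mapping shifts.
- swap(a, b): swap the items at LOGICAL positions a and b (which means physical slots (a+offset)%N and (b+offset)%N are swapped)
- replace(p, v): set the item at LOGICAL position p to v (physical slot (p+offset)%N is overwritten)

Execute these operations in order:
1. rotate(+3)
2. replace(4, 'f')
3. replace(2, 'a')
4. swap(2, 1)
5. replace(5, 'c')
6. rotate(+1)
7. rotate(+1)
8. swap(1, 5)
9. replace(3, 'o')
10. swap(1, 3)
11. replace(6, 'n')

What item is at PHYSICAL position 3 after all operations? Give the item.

After op 1 (rotate(+3)): offset=3, physical=[A,B,C,D,E,F,G], logical=[D,E,F,G,A,B,C]
After op 2 (replace(4, 'f')): offset=3, physical=[f,B,C,D,E,F,G], logical=[D,E,F,G,f,B,C]
After op 3 (replace(2, 'a')): offset=3, physical=[f,B,C,D,E,a,G], logical=[D,E,a,G,f,B,C]
After op 4 (swap(2, 1)): offset=3, physical=[f,B,C,D,a,E,G], logical=[D,a,E,G,f,B,C]
After op 5 (replace(5, 'c')): offset=3, physical=[f,c,C,D,a,E,G], logical=[D,a,E,G,f,c,C]
After op 6 (rotate(+1)): offset=4, physical=[f,c,C,D,a,E,G], logical=[a,E,G,f,c,C,D]
After op 7 (rotate(+1)): offset=5, physical=[f,c,C,D,a,E,G], logical=[E,G,f,c,C,D,a]
After op 8 (swap(1, 5)): offset=5, physical=[f,c,C,G,a,E,D], logical=[E,D,f,c,C,G,a]
After op 9 (replace(3, 'o')): offset=5, physical=[f,o,C,G,a,E,D], logical=[E,D,f,o,C,G,a]
After op 10 (swap(1, 3)): offset=5, physical=[f,D,C,G,a,E,o], logical=[E,o,f,D,C,G,a]
After op 11 (replace(6, 'n')): offset=5, physical=[f,D,C,G,n,E,o], logical=[E,o,f,D,C,G,n]

Answer: G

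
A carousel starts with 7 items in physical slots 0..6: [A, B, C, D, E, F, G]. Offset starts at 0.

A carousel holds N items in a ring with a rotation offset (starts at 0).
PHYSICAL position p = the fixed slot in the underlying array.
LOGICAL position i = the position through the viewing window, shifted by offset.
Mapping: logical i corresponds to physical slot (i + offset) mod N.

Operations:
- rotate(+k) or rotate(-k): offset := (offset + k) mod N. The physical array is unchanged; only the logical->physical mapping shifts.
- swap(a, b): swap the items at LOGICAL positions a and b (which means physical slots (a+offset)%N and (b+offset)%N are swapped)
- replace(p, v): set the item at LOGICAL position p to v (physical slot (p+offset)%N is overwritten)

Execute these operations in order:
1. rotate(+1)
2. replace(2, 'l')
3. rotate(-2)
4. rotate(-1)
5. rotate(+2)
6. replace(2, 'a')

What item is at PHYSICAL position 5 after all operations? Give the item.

After op 1 (rotate(+1)): offset=1, physical=[A,B,C,D,E,F,G], logical=[B,C,D,E,F,G,A]
After op 2 (replace(2, 'l')): offset=1, physical=[A,B,C,l,E,F,G], logical=[B,C,l,E,F,G,A]
After op 3 (rotate(-2)): offset=6, physical=[A,B,C,l,E,F,G], logical=[G,A,B,C,l,E,F]
After op 4 (rotate(-1)): offset=5, physical=[A,B,C,l,E,F,G], logical=[F,G,A,B,C,l,E]
After op 5 (rotate(+2)): offset=0, physical=[A,B,C,l,E,F,G], logical=[A,B,C,l,E,F,G]
After op 6 (replace(2, 'a')): offset=0, physical=[A,B,a,l,E,F,G], logical=[A,B,a,l,E,F,G]

Answer: F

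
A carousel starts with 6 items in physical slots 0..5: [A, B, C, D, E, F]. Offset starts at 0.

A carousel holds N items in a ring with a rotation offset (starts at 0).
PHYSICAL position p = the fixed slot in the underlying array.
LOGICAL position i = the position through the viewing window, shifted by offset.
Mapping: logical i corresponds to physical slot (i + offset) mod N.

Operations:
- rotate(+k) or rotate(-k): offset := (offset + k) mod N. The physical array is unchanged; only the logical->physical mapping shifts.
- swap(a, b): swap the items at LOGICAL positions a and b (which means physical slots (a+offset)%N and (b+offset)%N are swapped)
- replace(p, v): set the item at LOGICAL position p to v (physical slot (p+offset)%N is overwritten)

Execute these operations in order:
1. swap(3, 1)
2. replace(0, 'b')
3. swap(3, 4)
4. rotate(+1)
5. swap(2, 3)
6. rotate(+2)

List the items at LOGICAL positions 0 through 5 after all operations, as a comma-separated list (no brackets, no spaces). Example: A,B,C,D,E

After op 1 (swap(3, 1)): offset=0, physical=[A,D,C,B,E,F], logical=[A,D,C,B,E,F]
After op 2 (replace(0, 'b')): offset=0, physical=[b,D,C,B,E,F], logical=[b,D,C,B,E,F]
After op 3 (swap(3, 4)): offset=0, physical=[b,D,C,E,B,F], logical=[b,D,C,E,B,F]
After op 4 (rotate(+1)): offset=1, physical=[b,D,C,E,B,F], logical=[D,C,E,B,F,b]
After op 5 (swap(2, 3)): offset=1, physical=[b,D,C,B,E,F], logical=[D,C,B,E,F,b]
After op 6 (rotate(+2)): offset=3, physical=[b,D,C,B,E,F], logical=[B,E,F,b,D,C]

Answer: B,E,F,b,D,C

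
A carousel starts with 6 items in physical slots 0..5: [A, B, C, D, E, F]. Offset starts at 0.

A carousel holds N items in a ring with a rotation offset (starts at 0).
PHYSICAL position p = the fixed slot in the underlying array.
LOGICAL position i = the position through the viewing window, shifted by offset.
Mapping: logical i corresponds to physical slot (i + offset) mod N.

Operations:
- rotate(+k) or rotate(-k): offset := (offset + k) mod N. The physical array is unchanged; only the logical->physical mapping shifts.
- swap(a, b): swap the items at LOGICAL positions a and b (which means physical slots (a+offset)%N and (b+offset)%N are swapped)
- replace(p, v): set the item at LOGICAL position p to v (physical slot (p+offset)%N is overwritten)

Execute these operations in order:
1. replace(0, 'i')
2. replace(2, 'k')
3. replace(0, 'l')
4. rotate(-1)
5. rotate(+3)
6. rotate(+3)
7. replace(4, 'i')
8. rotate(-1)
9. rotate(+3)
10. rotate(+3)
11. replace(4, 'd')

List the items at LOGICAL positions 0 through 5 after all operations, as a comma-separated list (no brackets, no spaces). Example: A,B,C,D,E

After op 1 (replace(0, 'i')): offset=0, physical=[i,B,C,D,E,F], logical=[i,B,C,D,E,F]
After op 2 (replace(2, 'k')): offset=0, physical=[i,B,k,D,E,F], logical=[i,B,k,D,E,F]
After op 3 (replace(0, 'l')): offset=0, physical=[l,B,k,D,E,F], logical=[l,B,k,D,E,F]
After op 4 (rotate(-1)): offset=5, physical=[l,B,k,D,E,F], logical=[F,l,B,k,D,E]
After op 5 (rotate(+3)): offset=2, physical=[l,B,k,D,E,F], logical=[k,D,E,F,l,B]
After op 6 (rotate(+3)): offset=5, physical=[l,B,k,D,E,F], logical=[F,l,B,k,D,E]
After op 7 (replace(4, 'i')): offset=5, physical=[l,B,k,i,E,F], logical=[F,l,B,k,i,E]
After op 8 (rotate(-1)): offset=4, physical=[l,B,k,i,E,F], logical=[E,F,l,B,k,i]
After op 9 (rotate(+3)): offset=1, physical=[l,B,k,i,E,F], logical=[B,k,i,E,F,l]
After op 10 (rotate(+3)): offset=4, physical=[l,B,k,i,E,F], logical=[E,F,l,B,k,i]
After op 11 (replace(4, 'd')): offset=4, physical=[l,B,d,i,E,F], logical=[E,F,l,B,d,i]

Answer: E,F,l,B,d,i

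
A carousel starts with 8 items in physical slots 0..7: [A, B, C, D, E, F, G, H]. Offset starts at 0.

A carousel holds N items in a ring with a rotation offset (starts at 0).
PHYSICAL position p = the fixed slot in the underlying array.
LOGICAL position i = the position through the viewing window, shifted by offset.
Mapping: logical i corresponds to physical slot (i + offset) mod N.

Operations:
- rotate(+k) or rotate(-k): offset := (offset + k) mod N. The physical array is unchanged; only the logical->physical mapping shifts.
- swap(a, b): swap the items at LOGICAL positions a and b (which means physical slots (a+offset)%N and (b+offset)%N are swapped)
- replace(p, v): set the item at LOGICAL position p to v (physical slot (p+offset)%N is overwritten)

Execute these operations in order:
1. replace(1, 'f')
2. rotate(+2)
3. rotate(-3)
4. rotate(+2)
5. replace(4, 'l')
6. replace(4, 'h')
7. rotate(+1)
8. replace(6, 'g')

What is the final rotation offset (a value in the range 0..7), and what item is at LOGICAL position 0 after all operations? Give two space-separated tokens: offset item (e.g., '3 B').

Answer: 2 C

Derivation:
After op 1 (replace(1, 'f')): offset=0, physical=[A,f,C,D,E,F,G,H], logical=[A,f,C,D,E,F,G,H]
After op 2 (rotate(+2)): offset=2, physical=[A,f,C,D,E,F,G,H], logical=[C,D,E,F,G,H,A,f]
After op 3 (rotate(-3)): offset=7, physical=[A,f,C,D,E,F,G,H], logical=[H,A,f,C,D,E,F,G]
After op 4 (rotate(+2)): offset=1, physical=[A,f,C,D,E,F,G,H], logical=[f,C,D,E,F,G,H,A]
After op 5 (replace(4, 'l')): offset=1, physical=[A,f,C,D,E,l,G,H], logical=[f,C,D,E,l,G,H,A]
After op 6 (replace(4, 'h')): offset=1, physical=[A,f,C,D,E,h,G,H], logical=[f,C,D,E,h,G,H,A]
After op 7 (rotate(+1)): offset=2, physical=[A,f,C,D,E,h,G,H], logical=[C,D,E,h,G,H,A,f]
After op 8 (replace(6, 'g')): offset=2, physical=[g,f,C,D,E,h,G,H], logical=[C,D,E,h,G,H,g,f]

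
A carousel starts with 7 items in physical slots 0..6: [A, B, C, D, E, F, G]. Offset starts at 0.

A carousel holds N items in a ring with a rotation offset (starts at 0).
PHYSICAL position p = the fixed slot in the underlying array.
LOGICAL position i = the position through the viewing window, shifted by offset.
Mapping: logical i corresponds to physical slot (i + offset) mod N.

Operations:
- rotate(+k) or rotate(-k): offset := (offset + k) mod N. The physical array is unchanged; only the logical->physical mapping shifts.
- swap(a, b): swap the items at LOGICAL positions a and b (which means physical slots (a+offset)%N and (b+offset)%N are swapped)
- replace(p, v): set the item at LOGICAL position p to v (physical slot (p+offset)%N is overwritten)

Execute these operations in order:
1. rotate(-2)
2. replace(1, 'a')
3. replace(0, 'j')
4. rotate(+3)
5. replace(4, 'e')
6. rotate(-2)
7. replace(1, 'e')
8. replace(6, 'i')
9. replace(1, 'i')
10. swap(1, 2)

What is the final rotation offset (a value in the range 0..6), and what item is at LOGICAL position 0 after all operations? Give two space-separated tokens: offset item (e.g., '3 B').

After op 1 (rotate(-2)): offset=5, physical=[A,B,C,D,E,F,G], logical=[F,G,A,B,C,D,E]
After op 2 (replace(1, 'a')): offset=5, physical=[A,B,C,D,E,F,a], logical=[F,a,A,B,C,D,E]
After op 3 (replace(0, 'j')): offset=5, physical=[A,B,C,D,E,j,a], logical=[j,a,A,B,C,D,E]
After op 4 (rotate(+3)): offset=1, physical=[A,B,C,D,E,j,a], logical=[B,C,D,E,j,a,A]
After op 5 (replace(4, 'e')): offset=1, physical=[A,B,C,D,E,e,a], logical=[B,C,D,E,e,a,A]
After op 6 (rotate(-2)): offset=6, physical=[A,B,C,D,E,e,a], logical=[a,A,B,C,D,E,e]
After op 7 (replace(1, 'e')): offset=6, physical=[e,B,C,D,E,e,a], logical=[a,e,B,C,D,E,e]
After op 8 (replace(6, 'i')): offset=6, physical=[e,B,C,D,E,i,a], logical=[a,e,B,C,D,E,i]
After op 9 (replace(1, 'i')): offset=6, physical=[i,B,C,D,E,i,a], logical=[a,i,B,C,D,E,i]
After op 10 (swap(1, 2)): offset=6, physical=[B,i,C,D,E,i,a], logical=[a,B,i,C,D,E,i]

Answer: 6 a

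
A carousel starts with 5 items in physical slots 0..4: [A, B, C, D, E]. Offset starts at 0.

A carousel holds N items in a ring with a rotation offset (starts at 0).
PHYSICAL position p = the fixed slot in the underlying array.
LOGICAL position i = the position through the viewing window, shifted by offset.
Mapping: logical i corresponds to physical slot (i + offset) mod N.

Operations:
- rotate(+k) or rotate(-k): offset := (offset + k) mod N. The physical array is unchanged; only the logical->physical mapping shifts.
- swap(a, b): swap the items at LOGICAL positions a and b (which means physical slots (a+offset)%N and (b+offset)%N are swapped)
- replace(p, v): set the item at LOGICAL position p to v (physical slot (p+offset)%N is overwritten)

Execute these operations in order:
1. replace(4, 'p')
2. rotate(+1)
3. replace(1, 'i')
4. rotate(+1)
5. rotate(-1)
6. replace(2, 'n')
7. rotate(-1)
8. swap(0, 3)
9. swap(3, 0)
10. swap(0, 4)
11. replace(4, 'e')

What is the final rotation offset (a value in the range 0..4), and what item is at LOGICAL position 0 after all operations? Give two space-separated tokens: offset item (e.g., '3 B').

After op 1 (replace(4, 'p')): offset=0, physical=[A,B,C,D,p], logical=[A,B,C,D,p]
After op 2 (rotate(+1)): offset=1, physical=[A,B,C,D,p], logical=[B,C,D,p,A]
After op 3 (replace(1, 'i')): offset=1, physical=[A,B,i,D,p], logical=[B,i,D,p,A]
After op 4 (rotate(+1)): offset=2, physical=[A,B,i,D,p], logical=[i,D,p,A,B]
After op 5 (rotate(-1)): offset=1, physical=[A,B,i,D,p], logical=[B,i,D,p,A]
After op 6 (replace(2, 'n')): offset=1, physical=[A,B,i,n,p], logical=[B,i,n,p,A]
After op 7 (rotate(-1)): offset=0, physical=[A,B,i,n,p], logical=[A,B,i,n,p]
After op 8 (swap(0, 3)): offset=0, physical=[n,B,i,A,p], logical=[n,B,i,A,p]
After op 9 (swap(3, 0)): offset=0, physical=[A,B,i,n,p], logical=[A,B,i,n,p]
After op 10 (swap(0, 4)): offset=0, physical=[p,B,i,n,A], logical=[p,B,i,n,A]
After op 11 (replace(4, 'e')): offset=0, physical=[p,B,i,n,e], logical=[p,B,i,n,e]

Answer: 0 p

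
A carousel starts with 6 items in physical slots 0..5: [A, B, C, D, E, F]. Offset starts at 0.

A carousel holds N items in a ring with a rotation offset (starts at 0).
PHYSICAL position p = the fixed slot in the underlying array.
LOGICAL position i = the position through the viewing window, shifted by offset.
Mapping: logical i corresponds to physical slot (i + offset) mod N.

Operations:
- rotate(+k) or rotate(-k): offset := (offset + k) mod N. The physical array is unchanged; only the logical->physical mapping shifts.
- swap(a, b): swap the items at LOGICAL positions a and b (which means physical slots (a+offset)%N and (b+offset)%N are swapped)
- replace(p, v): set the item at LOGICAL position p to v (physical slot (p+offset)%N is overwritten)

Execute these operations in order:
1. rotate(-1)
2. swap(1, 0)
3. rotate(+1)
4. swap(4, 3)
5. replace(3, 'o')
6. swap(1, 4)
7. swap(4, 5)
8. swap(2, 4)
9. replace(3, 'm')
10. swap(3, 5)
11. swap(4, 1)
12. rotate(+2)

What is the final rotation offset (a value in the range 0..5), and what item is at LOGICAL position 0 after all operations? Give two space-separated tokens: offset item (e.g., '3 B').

Answer: 2 A

Derivation:
After op 1 (rotate(-1)): offset=5, physical=[A,B,C,D,E,F], logical=[F,A,B,C,D,E]
After op 2 (swap(1, 0)): offset=5, physical=[F,B,C,D,E,A], logical=[A,F,B,C,D,E]
After op 3 (rotate(+1)): offset=0, physical=[F,B,C,D,E,A], logical=[F,B,C,D,E,A]
After op 4 (swap(4, 3)): offset=0, physical=[F,B,C,E,D,A], logical=[F,B,C,E,D,A]
After op 5 (replace(3, 'o')): offset=0, physical=[F,B,C,o,D,A], logical=[F,B,C,o,D,A]
After op 6 (swap(1, 4)): offset=0, physical=[F,D,C,o,B,A], logical=[F,D,C,o,B,A]
After op 7 (swap(4, 5)): offset=0, physical=[F,D,C,o,A,B], logical=[F,D,C,o,A,B]
After op 8 (swap(2, 4)): offset=0, physical=[F,D,A,o,C,B], logical=[F,D,A,o,C,B]
After op 9 (replace(3, 'm')): offset=0, physical=[F,D,A,m,C,B], logical=[F,D,A,m,C,B]
After op 10 (swap(3, 5)): offset=0, physical=[F,D,A,B,C,m], logical=[F,D,A,B,C,m]
After op 11 (swap(4, 1)): offset=0, physical=[F,C,A,B,D,m], logical=[F,C,A,B,D,m]
After op 12 (rotate(+2)): offset=2, physical=[F,C,A,B,D,m], logical=[A,B,D,m,F,C]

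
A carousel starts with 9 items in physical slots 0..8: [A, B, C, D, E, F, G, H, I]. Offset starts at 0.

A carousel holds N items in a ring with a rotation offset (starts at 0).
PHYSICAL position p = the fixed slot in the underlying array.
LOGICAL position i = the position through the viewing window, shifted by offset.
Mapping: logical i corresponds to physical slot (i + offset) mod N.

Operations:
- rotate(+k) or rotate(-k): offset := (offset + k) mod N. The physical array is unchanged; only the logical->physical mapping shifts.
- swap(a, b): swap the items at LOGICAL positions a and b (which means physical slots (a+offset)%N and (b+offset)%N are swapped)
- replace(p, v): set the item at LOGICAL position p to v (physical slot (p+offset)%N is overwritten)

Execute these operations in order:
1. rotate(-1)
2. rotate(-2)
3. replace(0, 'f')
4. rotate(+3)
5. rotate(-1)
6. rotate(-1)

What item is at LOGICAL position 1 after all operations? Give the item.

Answer: I

Derivation:
After op 1 (rotate(-1)): offset=8, physical=[A,B,C,D,E,F,G,H,I], logical=[I,A,B,C,D,E,F,G,H]
After op 2 (rotate(-2)): offset=6, physical=[A,B,C,D,E,F,G,H,I], logical=[G,H,I,A,B,C,D,E,F]
After op 3 (replace(0, 'f')): offset=6, physical=[A,B,C,D,E,F,f,H,I], logical=[f,H,I,A,B,C,D,E,F]
After op 4 (rotate(+3)): offset=0, physical=[A,B,C,D,E,F,f,H,I], logical=[A,B,C,D,E,F,f,H,I]
After op 5 (rotate(-1)): offset=8, physical=[A,B,C,D,E,F,f,H,I], logical=[I,A,B,C,D,E,F,f,H]
After op 6 (rotate(-1)): offset=7, physical=[A,B,C,D,E,F,f,H,I], logical=[H,I,A,B,C,D,E,F,f]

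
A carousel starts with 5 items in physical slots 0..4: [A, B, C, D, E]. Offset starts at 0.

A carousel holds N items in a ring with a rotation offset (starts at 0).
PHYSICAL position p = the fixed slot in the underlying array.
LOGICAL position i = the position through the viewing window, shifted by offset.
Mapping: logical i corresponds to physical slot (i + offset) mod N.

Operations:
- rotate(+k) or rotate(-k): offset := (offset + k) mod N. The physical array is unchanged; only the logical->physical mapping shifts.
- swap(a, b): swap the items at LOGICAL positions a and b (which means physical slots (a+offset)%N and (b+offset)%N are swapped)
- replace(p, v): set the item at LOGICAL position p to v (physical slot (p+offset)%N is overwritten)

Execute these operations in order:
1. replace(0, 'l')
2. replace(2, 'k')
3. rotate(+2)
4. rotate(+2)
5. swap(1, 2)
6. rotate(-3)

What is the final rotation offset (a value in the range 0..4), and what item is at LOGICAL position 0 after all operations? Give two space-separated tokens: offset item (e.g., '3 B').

After op 1 (replace(0, 'l')): offset=0, physical=[l,B,C,D,E], logical=[l,B,C,D,E]
After op 2 (replace(2, 'k')): offset=0, physical=[l,B,k,D,E], logical=[l,B,k,D,E]
After op 3 (rotate(+2)): offset=2, physical=[l,B,k,D,E], logical=[k,D,E,l,B]
After op 4 (rotate(+2)): offset=4, physical=[l,B,k,D,E], logical=[E,l,B,k,D]
After op 5 (swap(1, 2)): offset=4, physical=[B,l,k,D,E], logical=[E,B,l,k,D]
After op 6 (rotate(-3)): offset=1, physical=[B,l,k,D,E], logical=[l,k,D,E,B]

Answer: 1 l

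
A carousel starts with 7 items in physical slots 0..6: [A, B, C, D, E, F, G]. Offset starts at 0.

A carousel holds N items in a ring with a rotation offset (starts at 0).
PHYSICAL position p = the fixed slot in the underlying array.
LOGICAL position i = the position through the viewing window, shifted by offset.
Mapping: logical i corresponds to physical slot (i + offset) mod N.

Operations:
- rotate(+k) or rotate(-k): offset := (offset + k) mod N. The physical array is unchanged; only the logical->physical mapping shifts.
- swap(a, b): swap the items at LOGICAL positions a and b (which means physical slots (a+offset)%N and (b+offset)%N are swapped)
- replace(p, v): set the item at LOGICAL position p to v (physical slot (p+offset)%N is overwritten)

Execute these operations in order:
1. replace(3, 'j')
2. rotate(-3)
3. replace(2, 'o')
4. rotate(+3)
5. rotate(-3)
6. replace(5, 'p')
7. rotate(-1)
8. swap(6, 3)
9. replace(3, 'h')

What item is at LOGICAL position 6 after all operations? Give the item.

Answer: o

Derivation:
After op 1 (replace(3, 'j')): offset=0, physical=[A,B,C,j,E,F,G], logical=[A,B,C,j,E,F,G]
After op 2 (rotate(-3)): offset=4, physical=[A,B,C,j,E,F,G], logical=[E,F,G,A,B,C,j]
After op 3 (replace(2, 'o')): offset=4, physical=[A,B,C,j,E,F,o], logical=[E,F,o,A,B,C,j]
After op 4 (rotate(+3)): offset=0, physical=[A,B,C,j,E,F,o], logical=[A,B,C,j,E,F,o]
After op 5 (rotate(-3)): offset=4, physical=[A,B,C,j,E,F,o], logical=[E,F,o,A,B,C,j]
After op 6 (replace(5, 'p')): offset=4, physical=[A,B,p,j,E,F,o], logical=[E,F,o,A,B,p,j]
After op 7 (rotate(-1)): offset=3, physical=[A,B,p,j,E,F,o], logical=[j,E,F,o,A,B,p]
After op 8 (swap(6, 3)): offset=3, physical=[A,B,o,j,E,F,p], logical=[j,E,F,p,A,B,o]
After op 9 (replace(3, 'h')): offset=3, physical=[A,B,o,j,E,F,h], logical=[j,E,F,h,A,B,o]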